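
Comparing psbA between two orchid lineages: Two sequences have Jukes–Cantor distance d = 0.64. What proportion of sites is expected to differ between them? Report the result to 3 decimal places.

0.431

p = (3/4)(1 − e^(−4d/3)) = 0.75 × (1 − e^(-0.853333)) = 0.75 × (1 − 0.425993) = 0.430505.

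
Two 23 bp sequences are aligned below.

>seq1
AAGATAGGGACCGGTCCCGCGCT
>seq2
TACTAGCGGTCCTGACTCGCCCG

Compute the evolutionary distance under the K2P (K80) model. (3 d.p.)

0.978

Of 23 sites, 2 differences are transitions and 10 are transversions, so P = 2/23 ≈ 0.086957 and Q = 10/23 ≈ 0.434783.
Under the Kimura two-parameter model, d = −½ ln(1 − 2P − Q) − ¼ ln(1 − 2Q).
1 − 2P − Q = 0.391303, giving −½ ln(0.391303) = 0.469137.
1 − 2Q = 0.130434, giving −¼ ln(0.130434) = 0.509222.
d = 0.469137 + 0.509222 = 0.978359.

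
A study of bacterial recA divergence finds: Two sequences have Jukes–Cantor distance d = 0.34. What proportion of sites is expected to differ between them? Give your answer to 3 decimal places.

p = (3/4)(1 − e^(−4d/3)) = 0.75 × (1 − e^(-0.453333)) = 0.75 × (1 − 0.635506) = 0.273371.

0.273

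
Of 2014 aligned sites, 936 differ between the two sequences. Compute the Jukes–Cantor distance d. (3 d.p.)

p = 936/2014 ≈ 0.464747.
d = −(3/4) ln(1 − 4p/3) = −0.75 ln(1 − 0.619663) = −0.75 ln(0.380337)
  = −0.75 × (-0.966698) = 0.725024 substitutions/site.

0.725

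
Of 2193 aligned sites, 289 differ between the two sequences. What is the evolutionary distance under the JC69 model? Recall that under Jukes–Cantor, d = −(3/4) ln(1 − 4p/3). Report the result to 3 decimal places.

p = 289/2193 ≈ 0.131783.
d = −(3/4) ln(1 − 4p/3) = −0.75 ln(1 − 0.175711) = −0.75 ln(0.824289)
  = −0.75 × (-0.193234) = 0.144926 substitutions/site.

0.145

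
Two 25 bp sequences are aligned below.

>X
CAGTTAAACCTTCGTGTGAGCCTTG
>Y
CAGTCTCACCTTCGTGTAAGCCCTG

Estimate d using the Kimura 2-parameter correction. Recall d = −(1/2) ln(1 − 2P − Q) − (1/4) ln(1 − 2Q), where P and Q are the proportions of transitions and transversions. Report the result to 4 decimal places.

0.2364

Of 25 sites, 3 differences are transitions and 2 are transversions, so P = 3/25 = 0.12 and Q = 2/25 = 0.08.
Under the Kimura two-parameter model, d = −½ ln(1 − 2P − Q) − ¼ ln(1 − 2Q).
1 − 2P − Q = 0.68, giving −½ ln(0.68) = 0.192831.
1 − 2Q = 0.84, giving −¼ ln(0.84) = 0.043588.
d = 0.192831 + 0.043588 = 0.236419.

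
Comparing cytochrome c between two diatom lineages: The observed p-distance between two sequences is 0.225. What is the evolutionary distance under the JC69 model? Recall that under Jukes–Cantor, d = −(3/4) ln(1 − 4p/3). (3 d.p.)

0.268

d = −(3/4) ln(1 − 4p/3) = −0.75 ln(1 − 0.3) = −0.75 ln(0.7)
  = −0.75 × (-0.356675) = 0.267506 substitutions/site.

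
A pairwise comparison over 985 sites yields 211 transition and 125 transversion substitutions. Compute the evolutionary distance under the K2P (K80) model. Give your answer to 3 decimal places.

0.478

P = 211/985 ≈ 0.214213 and Q = 125/985 ≈ 0.126904.
Under the Kimura two-parameter model, d = −½ ln(1 − 2P − Q) − ¼ ln(1 − 2Q).
1 − 2P − Q = 0.44467, giving −½ ln(0.44467) = 0.405211.
1 − 2Q = 0.746192, giving −¼ ln(0.746192) = 0.073193.
d = 0.405211 + 0.073193 = 0.478404.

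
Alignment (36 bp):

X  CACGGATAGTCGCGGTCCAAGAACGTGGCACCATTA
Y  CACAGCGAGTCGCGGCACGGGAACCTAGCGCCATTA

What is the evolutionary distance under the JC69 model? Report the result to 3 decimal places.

The sequences differ at 10 of 36 sites (4, 6, 7, 16, 17, 19, 20, 25, 27, 30), so p = 10/36 ≈ 0.277778.
d = −(3/4) ln(1 − 4p/3) = −0.75 ln(1 − 0.370371) = −0.75 ln(0.629629)
  = −0.75 × (-0.462625) = 0.346969 substitutions/site.

0.347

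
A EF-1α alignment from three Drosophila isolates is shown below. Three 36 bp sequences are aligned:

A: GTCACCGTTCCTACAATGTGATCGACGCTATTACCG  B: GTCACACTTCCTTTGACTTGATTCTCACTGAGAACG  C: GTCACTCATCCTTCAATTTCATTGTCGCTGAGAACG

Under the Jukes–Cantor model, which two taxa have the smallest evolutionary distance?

B and C

A–B: 15/36 differ, p = 0.417, d = 0.608.
A–C: 12/36 differ, p = 0.333, d = 0.441.
B–C: 8/36 differ, p = 0.222, d = 0.264.
The smallest distance is between B and C.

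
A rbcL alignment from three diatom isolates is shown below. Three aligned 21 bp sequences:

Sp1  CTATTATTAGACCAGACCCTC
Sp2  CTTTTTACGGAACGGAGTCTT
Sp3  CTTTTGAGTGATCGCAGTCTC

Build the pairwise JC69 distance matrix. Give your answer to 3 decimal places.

d(Sp1,Sp2) = 0.756, d(Sp1,Sp3) = 0.756, d(Sp2,Sp3) = 0.360

Sp1–Sp2: 10/21 sites differ → p ≈ 0.47619, d = −0.75 ln(1 − 0.63492) = 0.755729 ≈ 0.756.
Sp1–Sp3: 10/21 sites differ → p ≈ 0.47619, d = −0.75 ln(1 − 0.63492) = 0.755729 ≈ 0.756.
Sp2–Sp3: 6/21 sites differ → p ≈ 0.285714, d = −0.75 ln(1 − 0.380952) = 0.359679 ≈ 0.360.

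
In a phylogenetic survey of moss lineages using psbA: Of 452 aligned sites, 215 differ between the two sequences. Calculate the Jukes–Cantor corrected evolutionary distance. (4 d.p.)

p = 215/452 ≈ 0.475664.
d = −(3/4) ln(1 − 4p/3) = −0.75 ln(1 − 0.634219) = −0.75 ln(0.365781)
  = −0.75 × (-1.005720) = 0.754290 substitutions/site.

0.7543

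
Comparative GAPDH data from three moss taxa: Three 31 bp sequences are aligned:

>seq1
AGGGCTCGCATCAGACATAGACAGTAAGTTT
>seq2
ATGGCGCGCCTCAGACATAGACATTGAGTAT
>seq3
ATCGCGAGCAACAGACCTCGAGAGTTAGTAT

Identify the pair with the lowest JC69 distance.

seq1 and seq2

seq1–seq2: 6/31 differ, p = 0.194, d = 0.224.
seq1–seq3: 10/31 differ, p = 0.323, d = 0.422.
seq2–seq3: 9/31 differ, p = 0.290, d = 0.367.
The smallest distance is between seq1 and seq2.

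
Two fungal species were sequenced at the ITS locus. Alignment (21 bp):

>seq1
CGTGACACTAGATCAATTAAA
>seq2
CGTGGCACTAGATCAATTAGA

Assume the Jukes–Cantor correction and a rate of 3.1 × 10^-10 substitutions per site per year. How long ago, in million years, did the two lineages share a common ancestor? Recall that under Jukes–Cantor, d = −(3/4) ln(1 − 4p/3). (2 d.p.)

164.28

The sequences differ at 2 of 21 sites (5, 20), so p = 2/21 ≈ 0.095238.
d = −(3/4) ln(1 − 4p/3) = −0.75 ln(1 − 0.126984) = −0.75 ln(0.873016)
  = −0.75 × (-0.135801) = 0.101851 substitutions/site.
Under a molecular clock d = 2μt, so t = d/(2μ) = 0.101851 / (2 × 3.1 × 10^-10) = 164.28 million years.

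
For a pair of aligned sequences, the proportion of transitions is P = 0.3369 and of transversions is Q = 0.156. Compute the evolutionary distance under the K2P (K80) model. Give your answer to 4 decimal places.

Under the Kimura two-parameter model, d = −½ ln(1 − 2P − Q) − ¼ ln(1 − 2Q).
1 − 2P − Q = 0.1702, giving −½ ln(0.1702) = 0.885391.
1 − 2Q = 0.688, giving −¼ ln(0.688) = 0.093492.
d = 0.885391 + 0.093492 = 0.978883.

0.9789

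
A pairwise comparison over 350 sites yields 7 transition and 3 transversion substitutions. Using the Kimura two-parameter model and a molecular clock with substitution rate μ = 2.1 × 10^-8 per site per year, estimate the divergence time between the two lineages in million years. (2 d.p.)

P = 7/350 = 0.02 and Q = 3/350 ≈ 0.008571.
Under the Kimura two-parameter model, d = −½ ln(1 − 2P − Q) − ¼ ln(1 − 2Q).
1 − 2P − Q = 0.951429, giving −½ ln(0.951429) = 0.024895.
1 − 2Q = 0.982858, giving −¼ ln(0.982858) = 0.004323.
d = 0.024895 + 0.004323 = 0.029218.
Under a molecular clock d = 2μt, so t = d/(2μ) = 0.029218 / (2 × 2.1 × 10^-8) = 0.70 million years.

0.70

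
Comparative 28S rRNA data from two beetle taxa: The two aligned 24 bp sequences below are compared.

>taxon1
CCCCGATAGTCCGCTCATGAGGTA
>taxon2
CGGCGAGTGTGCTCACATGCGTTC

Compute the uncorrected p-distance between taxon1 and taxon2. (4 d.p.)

0.4167

The sequences differ at 10 of 24 positions (sites 2, 3, 7, 8, 11, 13, 15, 20, 22, 24).
p = 10/24 = 0.416666… ≈ 0.4167 (to 4 d.p.).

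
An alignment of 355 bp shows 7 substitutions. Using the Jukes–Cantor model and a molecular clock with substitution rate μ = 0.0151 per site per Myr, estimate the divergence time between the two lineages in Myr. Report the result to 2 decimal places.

p = 7/355 ≈ 0.019718.
d = −(3/4) ln(1 − 4p/3) = −0.75 ln(1 − 0.026291) = −0.75 ln(0.973709)
  = −0.75 × (-0.026643) = 0.019982 substitutions/site.
Under a molecular clock d = 2μt, so t = d/(2μ) = 0.019982 / (2 × 0.0151) = 0.66 Myr.

0.66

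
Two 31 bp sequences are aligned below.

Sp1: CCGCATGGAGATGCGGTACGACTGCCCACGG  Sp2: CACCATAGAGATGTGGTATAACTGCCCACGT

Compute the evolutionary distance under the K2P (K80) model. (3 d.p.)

Of 31 sites, 4 differences are transitions and 3 are transversions, so P = 4/31 ≈ 0.129032 and Q = 3/31 ≈ 0.096774.
Under the Kimura two-parameter model, d = −½ ln(1 − 2P − Q) − ¼ ln(1 − 2Q).
1 − 2P − Q = 0.645162, giving −½ ln(0.645162) = 0.219127.
1 − 2Q = 0.806452, giving −¼ ln(0.806452) = 0.053778.
d = 0.219127 + 0.053778 = 0.272905.

0.273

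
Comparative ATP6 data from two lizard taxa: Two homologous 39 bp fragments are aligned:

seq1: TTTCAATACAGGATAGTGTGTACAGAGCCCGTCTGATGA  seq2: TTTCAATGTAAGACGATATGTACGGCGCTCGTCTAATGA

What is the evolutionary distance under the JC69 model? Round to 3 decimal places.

0.354

The sequences differ at 11 of 39 sites, so p = 11/39 ≈ 0.282051.
d = −(3/4) ln(1 − 4p/3) = −0.75 ln(1 − 0.376068) = −0.75 ln(0.623932)
  = −0.75 × (-0.471714) = 0.353786 substitutions/site.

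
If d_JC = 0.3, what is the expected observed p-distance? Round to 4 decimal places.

0.2473

p = (3/4)(1 − e^(−4d/3)) = 0.75 × (1 − e^(-0.4)) = 0.75 × (1 − 0.670320) = 0.247260.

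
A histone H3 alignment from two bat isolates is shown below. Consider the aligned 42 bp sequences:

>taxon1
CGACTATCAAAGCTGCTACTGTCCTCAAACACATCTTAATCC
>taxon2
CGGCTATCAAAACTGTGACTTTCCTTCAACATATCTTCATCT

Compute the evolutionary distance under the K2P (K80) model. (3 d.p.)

0.293

Of 42 sites, 6 differences are transitions and 4 are transversions, so P = 6/42 ≈ 0.142857 and Q = 4/42 ≈ 0.095238.
Under the Kimura two-parameter model, d = −½ ln(1 − 2P − Q) − ¼ ln(1 − 2Q).
1 − 2P − Q = 0.619048, giving −½ ln(0.619048) = 0.239786.
1 − 2Q = 0.809524, giving −¼ ln(0.809524) = 0.052827.
d = 0.239786 + 0.052827 = 0.292613.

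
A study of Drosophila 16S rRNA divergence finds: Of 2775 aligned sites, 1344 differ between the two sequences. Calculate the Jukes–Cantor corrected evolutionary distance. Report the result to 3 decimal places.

p = 1344/2775 ≈ 0.484324.
d = −(3/4) ln(1 − 4p/3) = −0.75 ln(1 − 0.645765) = −0.75 ln(0.354235)
  = −0.75 × (-1.037795) = 0.778346 substitutions/site.

0.778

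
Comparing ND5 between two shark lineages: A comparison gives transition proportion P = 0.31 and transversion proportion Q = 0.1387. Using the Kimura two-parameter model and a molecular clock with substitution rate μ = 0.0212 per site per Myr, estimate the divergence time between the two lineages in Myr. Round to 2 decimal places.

18.68

Under the Kimura two-parameter model, d = −½ ln(1 − 2P − Q) − ¼ ln(1 − 2Q).
1 − 2P − Q = 0.2413, giving −½ ln(0.2413) = 0.710857.
1 − 2Q = 0.7226, giving −¼ ln(0.7226) = 0.081225.
d = 0.710857 + 0.081225 = 0.792082.
Under a molecular clock d = 2μt, so t = d/(2μ) = 0.792082 / (2 × 0.0212) = 18.68 Myr.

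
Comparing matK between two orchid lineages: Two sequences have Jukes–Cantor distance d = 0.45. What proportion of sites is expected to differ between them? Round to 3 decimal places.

p = (3/4)(1 − e^(−4d/3)) = 0.75 × (1 − e^(-0.6)) = 0.75 × (1 − 0.548812) = 0.338391.

0.338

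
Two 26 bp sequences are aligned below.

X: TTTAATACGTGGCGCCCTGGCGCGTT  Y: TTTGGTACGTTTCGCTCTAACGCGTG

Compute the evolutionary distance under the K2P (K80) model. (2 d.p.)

Of 26 sites, 5 differences are transitions and 3 are transversions, so P = 5/26 ≈ 0.192308 and Q = 3/26 ≈ 0.115385.
Under the Kimura two-parameter model, d = −½ ln(1 − 2P − Q) − ¼ ln(1 − 2Q).
1 − 2P − Q = 0.499999, giving −½ ln(0.499999) = 0.346575.
1 − 2Q = 0.76923, giving −¼ ln(0.76923) = 0.065591.
d = 0.346575 + 0.065591 = 0.412166.

0.41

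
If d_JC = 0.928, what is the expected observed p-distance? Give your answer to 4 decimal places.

p = (3/4)(1 − e^(−4d/3)) = 0.75 × (1 − e^(-1.237333)) = 0.75 × (1 − 0.290157) = 0.532382.

0.5324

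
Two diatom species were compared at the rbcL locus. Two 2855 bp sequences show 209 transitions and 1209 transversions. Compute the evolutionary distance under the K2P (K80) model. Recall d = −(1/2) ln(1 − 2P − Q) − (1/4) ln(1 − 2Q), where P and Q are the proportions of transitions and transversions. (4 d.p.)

P = 209/2855 ≈ 0.073205 and Q = 1209/2855 ≈ 0.423468.
Under the Kimura two-parameter model, d = −½ ln(1 − 2P − Q) − ¼ ln(1 − 2Q).
1 − 2P − Q = 0.430122, giving −½ ln(0.430122) = 0.421843.
1 − 2Q = 0.153064, giving −¼ ln(0.153064) = 0.469225.
d = 0.421843 + 0.469225 = 0.891068.

0.8911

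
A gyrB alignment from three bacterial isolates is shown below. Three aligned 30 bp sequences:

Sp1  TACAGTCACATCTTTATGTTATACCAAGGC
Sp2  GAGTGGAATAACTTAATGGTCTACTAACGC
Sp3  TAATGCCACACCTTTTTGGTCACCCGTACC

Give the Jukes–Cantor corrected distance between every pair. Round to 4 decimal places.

Sp1–Sp2: 12/30 sites differ → p = 0.4, d = −0.75 ln(1 − 0.533333) = 0.571605 ≈ 0.5716.
Sp1–Sp3: 13/30 sites differ → p ≈ 0.433333, d = −0.75 ln(1 − 0.577777) = 0.646666 ≈ 0.6467.
Sp2–Sp3: 15/30 sites differ → p = 0.5, d = −0.75 ln(1 − 0.666667) = 0.823960 ≈ 0.8240.

d(Sp1,Sp2) = 0.5716, d(Sp1,Sp3) = 0.6467, d(Sp2,Sp3) = 0.8240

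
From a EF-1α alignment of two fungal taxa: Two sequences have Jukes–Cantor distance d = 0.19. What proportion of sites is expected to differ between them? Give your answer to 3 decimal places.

0.168

p = (3/4)(1 − e^(−4d/3)) = 0.75 × (1 − e^(-0.253333)) = 0.75 × (1 − 0.776209) = 0.167843.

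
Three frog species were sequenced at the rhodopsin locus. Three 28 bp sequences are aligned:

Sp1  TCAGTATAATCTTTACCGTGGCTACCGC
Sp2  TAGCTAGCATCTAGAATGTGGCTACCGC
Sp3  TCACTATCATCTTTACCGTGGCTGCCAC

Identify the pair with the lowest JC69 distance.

Sp1 and Sp3

Sp1–Sp2: 9/28 differ, p = 0.321, d = 0.420.
Sp1–Sp3: 4/28 differ, p = 0.143, d = 0.158.
Sp2–Sp3: 9/28 differ, p = 0.321, d = 0.420.
The smallest distance is between Sp1 and Sp3.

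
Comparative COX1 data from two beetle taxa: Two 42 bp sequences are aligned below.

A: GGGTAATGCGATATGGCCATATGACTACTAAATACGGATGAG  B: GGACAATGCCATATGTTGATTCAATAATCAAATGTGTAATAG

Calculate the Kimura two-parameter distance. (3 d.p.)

0.669

Of 42 sites, 10 differences are transitions and 8 are transversions, so P = 10/42 ≈ 0.238095 and Q = 8/42 ≈ 0.190476.
Under the Kimura two-parameter model, d = −½ ln(1 − 2P − Q) − ¼ ln(1 − 2Q).
1 − 2P − Q = 0.333334, giving −½ ln(0.333334) = 0.549305.
1 − 2Q = 0.619048, giving −¼ ln(0.619048) = 0.119893.
d = 0.549305 + 0.119893 = 0.669198.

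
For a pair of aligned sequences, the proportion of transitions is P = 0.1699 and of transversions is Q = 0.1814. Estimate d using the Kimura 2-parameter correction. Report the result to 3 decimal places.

0.481

Under the Kimura two-parameter model, d = −½ ln(1 − 2P − Q) − ¼ ln(1 − 2Q).
1 − 2P − Q = 0.4788, giving −½ ln(0.4788) = 0.368236.
1 − 2Q = 0.6372, giving −¼ ln(0.6372) = 0.112668.
d = 0.368236 + 0.112668 = 0.480904.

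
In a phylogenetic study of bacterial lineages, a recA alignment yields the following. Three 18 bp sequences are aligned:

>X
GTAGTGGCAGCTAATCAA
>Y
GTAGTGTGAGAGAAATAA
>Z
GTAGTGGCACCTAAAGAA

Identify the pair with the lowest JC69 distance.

X and Z

X–Y: 6/18 differ, p = 0.333, d = 0.441.
X–Z: 3/18 differ, p = 0.167, d = 0.188.
Y–Z: 6/18 differ, p = 0.333, d = 0.441.
The smallest distance is between X and Z.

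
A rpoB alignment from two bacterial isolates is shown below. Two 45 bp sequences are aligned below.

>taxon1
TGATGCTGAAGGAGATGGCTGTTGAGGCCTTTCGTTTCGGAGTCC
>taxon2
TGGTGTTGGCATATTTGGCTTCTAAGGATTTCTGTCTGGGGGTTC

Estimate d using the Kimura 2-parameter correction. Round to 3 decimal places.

0.677

Of 45 sites, 12 differences are transitions and 7 are transversions, so P = 12/45 ≈ 0.266667 and Q = 7/45 ≈ 0.155556.
Under the Kimura two-parameter model, d = −½ ln(1 − 2P − Q) − ¼ ln(1 − 2Q).
1 − 2P − Q = 0.31111, giving −½ ln(0.31111) = 0.583804.
1 − 2Q = 0.688888, giving −¼ ln(0.688888) = 0.093169.
d = 0.583804 + 0.093169 = 0.676973.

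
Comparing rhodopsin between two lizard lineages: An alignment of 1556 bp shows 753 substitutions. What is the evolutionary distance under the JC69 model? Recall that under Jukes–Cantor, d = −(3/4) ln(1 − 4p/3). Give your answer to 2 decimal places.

p = 753/1556 ≈ 0.483933.
d = −(3/4) ln(1 − 4p/3) = −0.75 ln(1 − 0.645244) = −0.75 ln(0.354756)
  = −0.75 × (-1.036325) = 0.777244 substitutions/site.

0.78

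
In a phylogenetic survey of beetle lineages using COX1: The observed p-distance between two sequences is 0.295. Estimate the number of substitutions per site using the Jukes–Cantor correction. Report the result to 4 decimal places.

d = −(3/4) ln(1 − 4p/3) = −0.75 ln(1 − 0.393333) = −0.75 ln(0.606667)
  = −0.75 × (-0.499775) = 0.374831 substitutions/site.

0.3748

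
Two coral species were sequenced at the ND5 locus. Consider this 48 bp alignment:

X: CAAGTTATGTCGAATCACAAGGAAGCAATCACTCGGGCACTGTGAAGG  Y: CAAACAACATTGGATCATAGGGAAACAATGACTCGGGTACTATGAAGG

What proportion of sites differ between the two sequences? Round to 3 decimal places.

The sequences differ at 13 of 48 positions.
p = 13/48 = 0.270833… ≈ 0.271 (to 3 d.p.).

0.271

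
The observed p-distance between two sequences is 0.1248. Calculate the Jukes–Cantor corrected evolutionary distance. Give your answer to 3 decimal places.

d = −(3/4) ln(1 − 4p/3) = −0.75 ln(1 − 0.1664) = −0.75 ln(0.8336)
  = −0.75 × (-0.182002) = 0.136502 substitutions/site.

0.137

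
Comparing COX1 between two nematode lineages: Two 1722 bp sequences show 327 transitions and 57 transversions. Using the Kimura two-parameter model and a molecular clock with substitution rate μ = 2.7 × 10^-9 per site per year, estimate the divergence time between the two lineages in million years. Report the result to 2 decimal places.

P = 327/1722 ≈ 0.189895 and Q = 57/1722 ≈ 0.033101.
Under the Kimura two-parameter model, d = −½ ln(1 − 2P − Q) − ¼ ln(1 − 2Q).
1 − 2P − Q = 0.587109, giving −½ ln(0.587109) = 0.266272.
1 − 2Q = 0.933798, giving −¼ ln(0.933798) = 0.017124.
d = 0.266272 + 0.017124 = 0.283396.
Under a molecular clock d = 2μt, so t = d/(2μ) = 0.283396 / (2 × 2.7 × 10^-9) = 52.48 million years.

52.48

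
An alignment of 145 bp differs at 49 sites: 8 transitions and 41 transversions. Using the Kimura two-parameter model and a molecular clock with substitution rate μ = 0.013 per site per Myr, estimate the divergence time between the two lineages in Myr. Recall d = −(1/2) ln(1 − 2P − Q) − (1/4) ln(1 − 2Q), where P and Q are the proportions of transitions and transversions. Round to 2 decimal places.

17.62

P = 8/145 ≈ 0.055172 and Q = 41/145 ≈ 0.282759.
Under the Kimura two-parameter model, d = −½ ln(1 − 2P − Q) − ¼ ln(1 − 2Q).
1 − 2P − Q = 0.606897, giving −½ ln(0.606897) = 0.249698.
1 − 2Q = 0.434482, giving −¼ ln(0.434482) = 0.208400.
d = 0.249698 + 0.208400 = 0.458098.
Under a molecular clock d = 2μt, so t = d/(2μ) = 0.458098 / (2 × 0.013) = 17.62 Myr.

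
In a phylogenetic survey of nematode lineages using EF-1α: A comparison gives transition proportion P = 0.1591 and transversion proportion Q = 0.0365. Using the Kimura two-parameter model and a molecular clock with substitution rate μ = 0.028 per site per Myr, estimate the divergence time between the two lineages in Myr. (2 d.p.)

4.25

Under the Kimura two-parameter model, d = −½ ln(1 − 2P − Q) − ¼ ln(1 − 2Q).
1 − 2P − Q = 0.6453, giving −½ ln(0.6453) = 0.219020.
1 − 2Q = 0.927, giving −¼ ln(0.927) = 0.018950.
d = 0.219020 + 0.018950 = 0.237970.
Under a molecular clock d = 2μt, so t = d/(2μ) = 0.237970 / (2 × 0.028) = 4.25 Myr.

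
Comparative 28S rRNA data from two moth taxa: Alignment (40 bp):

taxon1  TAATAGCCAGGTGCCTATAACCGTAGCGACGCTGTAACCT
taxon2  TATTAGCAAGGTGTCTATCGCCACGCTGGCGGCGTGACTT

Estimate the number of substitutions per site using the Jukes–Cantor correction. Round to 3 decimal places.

The sequences differ at 15 of 40 sites, so p = 15/40 = 0.375.
d = −(3/4) ln(1 − 4p/3) = −0.75 ln(1 − 0.5) = −0.75 ln(0.5)
  = −0.75 × (-0.693147) = 0.519860 substitutions/site.

0.520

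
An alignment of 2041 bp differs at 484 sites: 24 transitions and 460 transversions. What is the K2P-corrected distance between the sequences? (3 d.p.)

0.293

P = 24/2041 ≈ 0.011759 and Q = 460/2041 ≈ 0.22538.
Under the Kimura two-parameter model, d = −½ ln(1 − 2P − Q) − ¼ ln(1 − 2Q).
1 − 2P − Q = 0.751102, giving −½ ln(0.751102) = 0.143107.
1 − 2Q = 0.54924, giving −¼ ln(0.54924) = 0.149805.
d = 0.143107 + 0.149805 = 0.292912.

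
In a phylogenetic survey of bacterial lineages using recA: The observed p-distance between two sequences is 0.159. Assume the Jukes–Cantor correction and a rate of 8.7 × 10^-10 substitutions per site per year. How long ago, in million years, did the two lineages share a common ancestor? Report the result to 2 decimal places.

d = −(3/4) ln(1 − 4p/3) = −0.75 ln(1 − 0.212) = −0.75 ln(0.788)
  = −0.75 × (-0.238257) = 0.178693 substitutions/site.
Under a molecular clock d = 2μt, so t = d/(2μ) = 0.178693 / (2 × 8.7 × 10^-10) = 102.70 million years.

102.70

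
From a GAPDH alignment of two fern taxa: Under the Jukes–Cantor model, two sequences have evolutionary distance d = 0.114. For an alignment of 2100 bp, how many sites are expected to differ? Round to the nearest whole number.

Invert JC69: p = (3/4)(1 − e^(−4d/3)) = 0.75 × (1 − e^(-0.152)) = 0.75 × (1 − 0.858988) = 0.105759.
Expected differing sites = pL ≈ 0.105759 × 2100 = 222.0939 ≈ 222.

222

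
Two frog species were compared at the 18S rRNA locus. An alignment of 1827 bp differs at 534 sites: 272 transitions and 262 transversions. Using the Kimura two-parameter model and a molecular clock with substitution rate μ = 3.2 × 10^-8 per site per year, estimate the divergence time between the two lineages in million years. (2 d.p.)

P = 272/1827 ≈ 0.148878 and Q = 262/1827 ≈ 0.143404.
Under the Kimura two-parameter model, d = −½ ln(1 − 2P − Q) − ¼ ln(1 − 2Q).
1 − 2P − Q = 0.55884, giving −½ ln(0.55884) = 0.290946.
1 − 2Q = 0.713192, giving −¼ ln(0.713192) = 0.084501.
d = 0.290946 + 0.084501 = 0.375447.
Under a molecular clock d = 2μt, so t = d/(2μ) = 0.375447 / (2 × 3.2 × 10^-8) = 5.87 million years.

5.87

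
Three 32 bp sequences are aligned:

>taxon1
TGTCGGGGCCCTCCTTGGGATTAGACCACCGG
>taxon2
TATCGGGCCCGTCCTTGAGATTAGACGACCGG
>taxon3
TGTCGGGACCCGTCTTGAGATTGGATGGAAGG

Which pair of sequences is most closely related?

taxon1–taxon2: 5/32 differ, p = 0.156, d = 0.175.
taxon1–taxon3: 10/32 differ, p = 0.313, d = 0.404.
taxon2–taxon3: 10/32 differ, p = 0.313, d = 0.404.
The smallest distance is between taxon1 and taxon2.

taxon1 and taxon2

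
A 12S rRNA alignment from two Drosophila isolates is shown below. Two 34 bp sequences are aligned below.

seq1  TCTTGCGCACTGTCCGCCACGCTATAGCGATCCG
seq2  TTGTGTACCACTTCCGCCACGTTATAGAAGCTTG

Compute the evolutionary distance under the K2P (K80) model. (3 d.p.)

0.752

Of 34 sites, 10 differences are transitions and 5 are transversions, so P = 10/34 ≈ 0.294118 and Q = 5/34 ≈ 0.147059.
Under the Kimura two-parameter model, d = −½ ln(1 − 2P − Q) − ¼ ln(1 − 2Q).
1 − 2P − Q = 0.264705, giving −½ ln(0.264705) = 0.664570.
1 − 2Q = 0.705882, giving −¼ ln(0.705882) = 0.087077.
d = 0.664570 + 0.087077 = 0.751647.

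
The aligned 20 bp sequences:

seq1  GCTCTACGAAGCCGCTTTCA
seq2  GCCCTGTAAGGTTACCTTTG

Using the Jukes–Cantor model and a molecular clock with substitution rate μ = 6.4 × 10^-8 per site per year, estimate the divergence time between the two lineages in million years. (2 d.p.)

The sequences differ at 11 of 20 sites, so p = 11/20 = 0.55.
d = −(3/4) ln(1 − 4p/3) = −0.75 ln(1 − 0.733333) = −0.75 ln(0.266667)
  = −0.75 × (-1.321755) = 0.991316 substitutions/site.
Under a molecular clock d = 2μt, so t = d/(2μ) = 0.991316 / (2 × 6.4 × 10^-8) = 7.74 million years.

7.74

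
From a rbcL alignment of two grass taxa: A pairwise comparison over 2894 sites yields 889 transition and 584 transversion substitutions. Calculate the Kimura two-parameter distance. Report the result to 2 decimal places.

0.98

P = 889/2894 ≈ 0.307187 and Q = 584/2894 ≈ 0.201797.
Under the Kimura two-parameter model, d = −½ ln(1 − 2P − Q) − ¼ ln(1 − 2Q).
1 − 2P − Q = 0.183829, giving −½ ln(0.183829) = 0.846875.
1 − 2Q = 0.596406, giving −¼ ln(0.596406) = 0.129208.
d = 0.846875 + 0.129208 = 0.976083.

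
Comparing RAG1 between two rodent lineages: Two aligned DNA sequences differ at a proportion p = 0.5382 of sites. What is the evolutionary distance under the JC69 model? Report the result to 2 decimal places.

0.95

d = −(3/4) ln(1 − 4p/3) = −0.75 ln(1 − 0.7176) = −0.75 ln(0.2824)
  = −0.75 × (-1.264431) = 0.948323 substitutions/site.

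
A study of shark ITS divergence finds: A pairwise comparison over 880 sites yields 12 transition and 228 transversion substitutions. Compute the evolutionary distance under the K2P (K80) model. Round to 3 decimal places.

P = 12/880 ≈ 0.013636 and Q = 228/880 ≈ 0.259091.
Under the Kimura two-parameter model, d = −½ ln(1 − 2P − Q) − ¼ ln(1 − 2Q).
1 − 2P − Q = 0.713637, giving −½ ln(0.713637) = 0.168690.
1 − 2Q = 0.481818, giving −¼ ln(0.481818) = 0.182547.
d = 0.168690 + 0.182547 = 0.351237.

0.351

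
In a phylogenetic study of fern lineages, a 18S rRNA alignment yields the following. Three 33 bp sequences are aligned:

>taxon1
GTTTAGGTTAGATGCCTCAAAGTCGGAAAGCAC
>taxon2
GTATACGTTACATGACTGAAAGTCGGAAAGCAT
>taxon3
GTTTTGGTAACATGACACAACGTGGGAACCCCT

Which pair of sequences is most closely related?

taxon1–taxon2: 6/33 differ, p = 0.182, d = 0.208.
taxon1–taxon3: 11/33 differ, p = 0.333, d = 0.441.
taxon2–taxon3: 11/33 differ, p = 0.333, d = 0.441.
The smallest distance is between taxon1 and taxon2.

taxon1 and taxon2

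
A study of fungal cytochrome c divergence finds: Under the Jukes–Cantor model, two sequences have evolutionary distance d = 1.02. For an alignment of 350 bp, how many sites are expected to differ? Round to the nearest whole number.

195

Invert JC69: p = (3/4)(1 − e^(−4d/3)) = 0.75 × (1 − e^(-1.36)) = 0.75 × (1 − 0.256661) = 0.557504.
Expected differing sites = pL ≈ 0.557504 × 350 = 195.1264 ≈ 195.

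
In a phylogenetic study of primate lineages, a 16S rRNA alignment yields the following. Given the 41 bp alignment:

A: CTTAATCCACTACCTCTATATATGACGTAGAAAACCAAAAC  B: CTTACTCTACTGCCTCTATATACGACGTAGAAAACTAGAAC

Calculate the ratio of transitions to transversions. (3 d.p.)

Transitions are A↔G and C↔T; transversions are all other mismatches.
Transitions: 5. Transversions: 1.
R = 5/1 = 5.000.

5.000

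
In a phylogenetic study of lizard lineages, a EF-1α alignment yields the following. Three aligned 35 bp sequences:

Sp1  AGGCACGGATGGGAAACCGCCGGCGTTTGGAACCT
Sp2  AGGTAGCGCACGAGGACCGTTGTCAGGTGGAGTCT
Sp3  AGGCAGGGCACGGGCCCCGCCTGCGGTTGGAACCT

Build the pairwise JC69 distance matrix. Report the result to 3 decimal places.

d(Sp1,Sp2) = 0.782, d(Sp1,Sp3) = 0.315, d(Sp2,Sp3) = 0.513

Sp1–Sp2: 17/35 sites differ → p ≈ 0.485714, d = −0.75 ln(1 − 0.647619) = 0.782282 ≈ 0.782.
Sp1–Sp3: 9/35 sites differ → p ≈ 0.257143, d = −0.75 ln(1 − 0.342857) = 0.314890 ≈ 0.315.
Sp2–Sp3: 13/35 sites differ → p ≈ 0.371429, d = −0.75 ln(1 − 0.495239) = 0.512753 ≈ 0.513.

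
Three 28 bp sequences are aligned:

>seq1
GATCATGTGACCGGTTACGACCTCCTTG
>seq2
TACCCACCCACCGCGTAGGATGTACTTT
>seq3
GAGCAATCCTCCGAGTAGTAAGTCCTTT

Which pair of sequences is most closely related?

seq1–seq2: 14/28 differ, p = 0.500, d = 0.824.
seq1–seq3: 13/28 differ, p = 0.464, d = 0.724.
seq2–seq3: 9/28 differ, p = 0.321, d = 0.420.
The smallest distance is between seq2 and seq3.

seq2 and seq3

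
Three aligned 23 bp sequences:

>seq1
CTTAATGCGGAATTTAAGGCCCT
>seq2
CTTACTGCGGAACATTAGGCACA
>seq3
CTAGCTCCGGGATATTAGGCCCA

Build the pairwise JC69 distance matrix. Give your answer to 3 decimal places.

seq1–seq2: 6/23 sites differ → p ≈ 0.26087, d = −0.75 ln(1 − 0.347827) = 0.320584 ≈ 0.321.
seq1–seq3: 8/23 sites differ → p ≈ 0.347826, d = −0.75 ln(1 − 0.463768) = 0.467391 ≈ 0.467.
seq2–seq3: 6/23 sites differ → p ≈ 0.26087, d = −0.75 ln(1 − 0.347827) = 0.320584 ≈ 0.321.

d(seq1,seq2) = 0.321, d(seq1,seq3) = 0.467, d(seq2,seq3) = 0.321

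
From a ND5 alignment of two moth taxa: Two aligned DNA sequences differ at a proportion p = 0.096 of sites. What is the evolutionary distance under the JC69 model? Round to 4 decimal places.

0.1027

d = −(3/4) ln(1 − 4p/3) = −0.75 ln(1 − 0.128) = −0.75 ln(0.872)
  = −0.75 × (-0.136966) = 0.102725 substitutions/site.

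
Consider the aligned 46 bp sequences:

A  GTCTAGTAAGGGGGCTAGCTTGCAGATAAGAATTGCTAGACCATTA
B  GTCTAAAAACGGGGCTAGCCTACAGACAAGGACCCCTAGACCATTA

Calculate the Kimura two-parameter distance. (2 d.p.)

Of 46 sites, 7 differences are transitions and 3 are transversions, so P = 7/46 ≈ 0.152174 and Q = 3/46 ≈ 0.065217.
Under the Kimura two-parameter model, d = −½ ln(1 − 2P − Q) − ¼ ln(1 − 2Q).
1 − 2P − Q = 0.630435, giving −½ ln(0.630435) = 0.230673.
1 − 2Q = 0.869566, giving −¼ ln(0.869566) = 0.034940.
d = 0.230673 + 0.034940 = 0.265613.

0.27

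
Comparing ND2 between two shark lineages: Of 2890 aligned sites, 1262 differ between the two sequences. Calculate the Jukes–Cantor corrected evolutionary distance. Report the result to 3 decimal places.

p = 1262/2890 ≈ 0.436678.
d = −(3/4) ln(1 − 4p/3) = −0.75 ln(1 − 0.582237) = −0.75 ln(0.417763)
  = −0.75 × (-0.872841) = 0.654631 substitutions/site.

0.655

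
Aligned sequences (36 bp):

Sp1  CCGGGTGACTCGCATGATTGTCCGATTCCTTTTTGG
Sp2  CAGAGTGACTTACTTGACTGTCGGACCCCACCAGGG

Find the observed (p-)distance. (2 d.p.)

The sequences differ at 14 of 36 positions.
p = 14/36 = 0.388888… ≈ 0.39 (to 2 d.p.).

0.39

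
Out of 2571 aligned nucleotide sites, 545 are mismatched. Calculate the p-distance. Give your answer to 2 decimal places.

p = 545/2571 = 0.211979… ≈ 0.21 (to 2 d.p.).

0.21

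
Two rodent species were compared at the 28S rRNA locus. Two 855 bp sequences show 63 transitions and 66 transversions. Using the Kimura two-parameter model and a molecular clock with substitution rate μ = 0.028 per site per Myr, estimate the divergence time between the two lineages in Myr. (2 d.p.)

3.02

P = 63/855 ≈ 0.073684 and Q = 66/855 ≈ 0.077193.
Under the Kimura two-parameter model, d = −½ ln(1 − 2P − Q) − ¼ ln(1 − 2Q).
1 − 2P − Q = 0.775439, giving −½ ln(0.775439) = 0.127163.
1 − 2Q = 0.845614, giving −¼ ln(0.845614) = 0.041923.
d = 0.127163 + 0.041923 = 0.169086.
Under a molecular clock d = 2μt, so t = d/(2μ) = 0.169086 / (2 × 0.028) = 3.02 Myr.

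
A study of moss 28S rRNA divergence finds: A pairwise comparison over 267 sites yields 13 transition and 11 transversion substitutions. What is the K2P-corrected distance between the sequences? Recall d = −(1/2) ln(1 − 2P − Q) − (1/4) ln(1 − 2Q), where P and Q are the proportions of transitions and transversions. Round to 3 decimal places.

0.096

P = 13/267 ≈ 0.048689 and Q = 11/267 ≈ 0.041199.
Under the Kimura two-parameter model, d = −½ ln(1 − 2P − Q) − ¼ ln(1 − 2Q).
1 − 2P − Q = 0.861423, giving −½ ln(0.861423) = 0.074585.
1 − 2Q = 0.917602, giving −¼ ln(0.917602) = 0.021498.
d = 0.074585 + 0.021498 = 0.096083.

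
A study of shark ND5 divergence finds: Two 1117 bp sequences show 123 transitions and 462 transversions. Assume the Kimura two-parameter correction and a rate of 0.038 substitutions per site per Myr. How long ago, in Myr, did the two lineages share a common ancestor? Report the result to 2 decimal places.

P = 123/1117 ≈ 0.110116 and Q = 462/1117 ≈ 0.413608.
Under the Kimura two-parameter model, d = −½ ln(1 − 2P − Q) − ¼ ln(1 − 2Q).
1 − 2P − Q = 0.36616, giving −½ ln(0.36616) = 0.502342.
1 − 2Q = 0.172784, giving −¼ ln(0.172784) = 0.438928.
d = 0.502342 + 0.438928 = 0.941270.
Under a molecular clock d = 2μt, so t = d/(2μ) = 0.941270 / (2 × 0.038) = 12.39 Myr.

12.39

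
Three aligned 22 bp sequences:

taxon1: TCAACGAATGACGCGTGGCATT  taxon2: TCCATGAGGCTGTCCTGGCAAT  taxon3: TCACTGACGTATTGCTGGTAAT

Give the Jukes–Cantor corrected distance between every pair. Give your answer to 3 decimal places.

d(taxon1,taxon2) = 0.699, d(taxon1,taxon3) = 0.824, d(taxon2,taxon3) = 0.497

taxon1–taxon2: 10/22 sites differ → p ≈ 0.454545, d = −0.75 ln(1 − 0.60606) = 0.698667 ≈ 0.699.
taxon1–taxon3: 11/22 sites differ → p = 0.5, d = −0.75 ln(1 − 0.666667) = 0.823960 ≈ 0.824.
taxon2–taxon3: 8/22 sites differ → p ≈ 0.363636, d = −0.75 ln(1 − 0.484848) = 0.497470 ≈ 0.497.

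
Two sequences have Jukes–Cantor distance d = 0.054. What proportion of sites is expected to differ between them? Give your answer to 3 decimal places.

p = (3/4)(1 − e^(−4d/3)) = 0.75 × (1 − e^(-0.072)) = 0.75 × (1 − 0.930531) = 0.052102.

0.052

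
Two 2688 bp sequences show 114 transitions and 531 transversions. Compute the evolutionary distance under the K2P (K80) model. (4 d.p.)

0.2916

P = 114/2688 ≈ 0.042411 and Q = 531/2688 ≈ 0.197545.
Under the Kimura two-parameter model, d = −½ ln(1 − 2P − Q) − ¼ ln(1 − 2Q).
1 − 2P − Q = 0.717633, giving −½ ln(0.717633) = 0.165898.
1 − 2Q = 0.60491, giving −¼ ln(0.60491) = 0.125669.
d = 0.165898 + 0.125669 = 0.291567.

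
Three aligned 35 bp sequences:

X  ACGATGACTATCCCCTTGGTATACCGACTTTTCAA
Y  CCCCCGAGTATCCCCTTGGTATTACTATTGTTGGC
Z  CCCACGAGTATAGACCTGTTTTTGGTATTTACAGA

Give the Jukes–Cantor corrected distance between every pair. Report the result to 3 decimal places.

d(X,Y) = 0.513, d(X,Z) = 0.965, d(Y,Z) = 0.572

X–Y: 13/35 sites differ → p ≈ 0.371429, d = −0.75 ln(1 − 0.495239) = 0.512753 ≈ 0.513.
X–Z: 19/35 sites differ → p ≈ 0.542857, d = −0.75 ln(1 − 0.723809) = 0.964997 ≈ 0.965.
Y–Z: 14/35 sites differ → p = 0.4, d = −0.75 ln(1 − 0.533333) = 0.571605 ≈ 0.572.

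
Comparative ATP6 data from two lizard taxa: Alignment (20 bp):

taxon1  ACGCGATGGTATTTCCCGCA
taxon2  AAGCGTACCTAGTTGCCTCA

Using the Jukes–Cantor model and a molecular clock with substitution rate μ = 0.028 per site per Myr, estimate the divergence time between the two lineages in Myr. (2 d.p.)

10.21

The sequences differ at 8 of 20 sites (2, 6, 7, 8, 9, 12, 15, 18), so p = 8/20 = 0.4.
d = −(3/4) ln(1 − 4p/3) = −0.75 ln(1 − 0.533333) = −0.75 ln(0.466667)
  = −0.75 × (-0.762139) = 0.571604 substitutions/site.
Under a molecular clock d = 2μt, so t = d/(2μ) = 0.571604 / (2 × 0.028) = 10.21 Myr.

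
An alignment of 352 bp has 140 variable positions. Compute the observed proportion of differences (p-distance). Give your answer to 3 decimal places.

p = 140/352 = 0.397727… ≈ 0.398 (to 3 d.p.).

0.398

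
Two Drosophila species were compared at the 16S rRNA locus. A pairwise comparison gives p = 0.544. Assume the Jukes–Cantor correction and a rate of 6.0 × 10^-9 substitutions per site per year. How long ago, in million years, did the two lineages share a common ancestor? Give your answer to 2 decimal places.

d = −(3/4) ln(1 − 4p/3) = −0.75 ln(1 − 0.725333) = −0.75 ln(0.274667)
  = −0.75 × (-1.292196) = 0.969147 substitutions/site.
Under a molecular clock d = 2μt, so t = d/(2μ) = 0.969147 / (2 × 6.0 × 10^-9) = 80.76 million years.

80.76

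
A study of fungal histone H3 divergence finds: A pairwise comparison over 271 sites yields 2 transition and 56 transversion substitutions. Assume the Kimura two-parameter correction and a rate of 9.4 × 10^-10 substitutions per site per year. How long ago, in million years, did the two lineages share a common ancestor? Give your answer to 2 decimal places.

137.46

P = 2/271 ≈ 0.00738 and Q = 56/271 ≈ 0.206642.
Under the Kimura two-parameter model, d = −½ ln(1 − 2P − Q) − ¼ ln(1 − 2Q).
1 − 2P − Q = 0.778598, giving −½ ln(0.778598) = 0.125130.
1 − 2Q = 0.586716, giving −¼ ln(0.586716) = 0.133304.
d = 0.125130 + 0.133304 = 0.258434.
Under a molecular clock d = 2μt, so t = d/(2μ) = 0.258434 / (2 × 9.4 × 10^-10) = 137.46 million years.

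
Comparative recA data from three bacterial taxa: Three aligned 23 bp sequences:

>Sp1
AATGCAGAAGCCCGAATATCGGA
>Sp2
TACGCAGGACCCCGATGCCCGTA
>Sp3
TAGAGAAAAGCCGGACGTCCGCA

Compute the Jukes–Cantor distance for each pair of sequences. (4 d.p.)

Sp1–Sp2: 9/23 sites differ → p ≈ 0.391304, d = −0.75 ln(1 − 0.521739) = 0.553199 ≈ 0.5532.
Sp1–Sp3: 11/23 sites differ → p ≈ 0.478261, d = −0.75 ln(1 − 0.637681) = 0.761423 ≈ 0.7614.
Sp2–Sp3: 10/23 sites differ → p ≈ 0.434783, d = −0.75 ln(1 − 0.579711) = 0.650110 ≈ 0.6501.

d(Sp1,Sp2) = 0.5532, d(Sp1,Sp3) = 0.7614, d(Sp2,Sp3) = 0.6501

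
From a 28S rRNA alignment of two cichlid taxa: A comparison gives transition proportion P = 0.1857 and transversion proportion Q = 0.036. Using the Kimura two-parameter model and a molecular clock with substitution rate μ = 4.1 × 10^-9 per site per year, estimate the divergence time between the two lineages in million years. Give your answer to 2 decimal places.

34.18

Under the Kimura two-parameter model, d = −½ ln(1 − 2P − Q) − ¼ ln(1 − 2Q).
1 − 2P − Q = 0.5926, giving −½ ln(0.5926) = 0.261618.
1 − 2Q = 0.928, giving −¼ ln(0.928) = 0.018681.
d = 0.261618 + 0.018681 = 0.280299.
Under a molecular clock d = 2μt, so t = d/(2μ) = 0.280299 / (2 × 4.1 × 10^-9) = 34.18 million years.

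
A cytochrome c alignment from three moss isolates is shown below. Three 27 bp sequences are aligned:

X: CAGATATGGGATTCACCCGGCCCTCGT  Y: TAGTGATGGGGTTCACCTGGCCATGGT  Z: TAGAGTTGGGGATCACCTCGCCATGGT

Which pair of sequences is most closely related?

Y and Z

X–Y: 7/27 differ, p = 0.259, d = 0.318.
X–Z: 9/27 differ, p = 0.333, d = 0.441.
Y–Z: 4/27 differ, p = 0.148, d = 0.165.
The smallest distance is between Y and Z.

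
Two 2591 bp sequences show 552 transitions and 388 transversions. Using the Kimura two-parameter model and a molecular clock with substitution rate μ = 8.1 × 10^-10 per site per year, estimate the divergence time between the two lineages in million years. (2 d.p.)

P = 552/2591 ≈ 0.213045 and Q = 388/2591 ≈ 0.149749.
Under the Kimura two-parameter model, d = −½ ln(1 − 2P − Q) − ¼ ln(1 − 2Q).
1 − 2P − Q = 0.424161, giving −½ ln(0.424161) = 0.428821.
1 − 2Q = 0.700502, giving −¼ ln(0.700502) = 0.088990.
d = 0.428821 + 0.088990 = 0.517811.
Under a molecular clock d = 2μt, so t = d/(2μ) = 0.517811 / (2 × 8.1 × 10^-10) = 319.64 million years.

319.64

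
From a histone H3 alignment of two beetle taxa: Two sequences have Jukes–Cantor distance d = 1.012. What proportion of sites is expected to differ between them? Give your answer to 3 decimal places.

0.555

p = (3/4)(1 − e^(−4d/3)) = 0.75 × (1 − e^(-1.349333)) = 0.75 × (1 − 0.259413) = 0.555440.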